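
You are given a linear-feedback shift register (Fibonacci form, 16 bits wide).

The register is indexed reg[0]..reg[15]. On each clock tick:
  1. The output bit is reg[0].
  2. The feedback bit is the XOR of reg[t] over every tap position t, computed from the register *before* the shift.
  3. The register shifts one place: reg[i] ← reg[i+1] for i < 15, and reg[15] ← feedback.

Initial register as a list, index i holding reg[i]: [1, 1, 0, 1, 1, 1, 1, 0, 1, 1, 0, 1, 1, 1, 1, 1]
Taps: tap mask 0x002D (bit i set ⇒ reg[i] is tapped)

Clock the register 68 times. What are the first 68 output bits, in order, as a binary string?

11011110110111111000100010101100111110101110011110011010101101100111

k : reg_k → out_k, fb_k
0: 1101111011011111 → 1, fb=1
1: 1011110110111111 → 1, fb=0
2: 0111101101111110 → 0, fb=0
3: 1111011011111100 → 1, fb=0
4: 1110110111111000 → 1, fb=1
5: 1101101111110001 → 1, fb=0
6: 1011011111100010 → 1, fb=0
7: 0110111111000100 → 0, fb=0
8: 1101111110001000 → 1, fb=1
9: 1011111100010001 → 1, fb=0
10: 0111111000100010 → 0, fb=1
11: 1111110001000101 → 1, fb=0
12: 1111100010001010 → 1, fb=1
13: 1111000100010101 → 1, fb=1
14: 1110001000101011 → 1, fb=0
15: 1100010001010110 → 1, fb=0
16: 1000100010101100 → 1, fb=1
17: 0001000101011001 → 0, fb=1
18: 0010001010110011 → 0, fb=1
19: 0100010101100111 → 0, fb=1
20: 1000101011001111 → 1, fb=1
21: 0001010110011111 → 0, fb=0
22: 0010101100111110 → 0, fb=1
23: 0101011001111101 → 0, fb=0
24: 1010110011111010 → 1, fb=1
25: 0101100111110101 → 0, fb=1
26: 1011001111101011 → 1, fb=1
27: 0110011111010111 → 0, fb=0
28: 1100111110101110 → 1, fb=0
29: 1001111101011100 → 1, fb=1
30: 0011111010111001 → 0, fb=1
31: 0111110101110011 → 0, fb=1
32: 1111101011100111 → 1, fb=1
33: 1111010111001111 → 1, fb=0
34: 1110101110011110 → 1, fb=0
35: 1101011100111100 → 1, fb=1
36: 1010111001111001 → 1, fb=1
37: 0101110011110011 → 0, fb=0
38: 1011100111100110 → 1, fb=1
39: 0111001111001101 → 0, fb=0
40: 1110011110011010 → 1, fb=1
41: 1100111100110101 → 1, fb=0
42: 1001111001101010 → 1, fb=1
43: 0011110011010101 → 0, fb=1
44: 0111100110101011 → 0, fb=0
45: 1111001101010110 → 1, fb=1
46: 1110011010101101 → 1, fb=1
47: 1100110101011011 → 1, fb=0
48: 1001101010110110 → 1, fb=0
49: 0011010101101100 → 0, fb=1
50: 0110101011011001 → 0, fb=1
51: 1101010110110011 → 1, fb=1
52: 1010101101100111 → 1, fb=0
53: 0101011011001110 → 0, fb=0
54: 1010110110011100 → 1, fb=1
55: 0101101100111001 → 0, fb=1
56: 1011011001110011 → 1, fb=0
57: 0110110011100110 → 0, fb=0
58: 1101100111001100 → 1, fb=0
59: 1011001110011000 → 1, fb=1
60: 0110011100110001 → 0, fb=0
61: 1100111001100010 → 1, fb=0
62: 1001110011000100 → 1, fb=1
63: 0011100110001001 → 0, fb=0
64: 0111001100010010 → 0, fb=0
65: 1110011000100100 → 1, fb=1
66: 1100110001001001 → 1, fb=0
67: 1001100010010010 → 1, fb=0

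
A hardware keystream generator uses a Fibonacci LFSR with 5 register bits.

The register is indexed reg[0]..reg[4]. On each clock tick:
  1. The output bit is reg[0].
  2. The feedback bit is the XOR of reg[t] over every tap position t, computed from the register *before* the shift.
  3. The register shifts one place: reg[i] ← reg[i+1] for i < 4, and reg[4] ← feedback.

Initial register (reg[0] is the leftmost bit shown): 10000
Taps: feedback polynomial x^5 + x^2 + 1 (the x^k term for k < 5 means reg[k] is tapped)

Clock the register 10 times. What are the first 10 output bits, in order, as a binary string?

1000010010

tick  register→output (feedback)
  0  10000→1 (1)
  1  00001→0 (0)
  2  00010→0 (0)
  3  00100→0 (1)
  4  01001→0 (0)
  5  10010→1 (1)
  6  00101→0 (1)
  7  01011→0 (0)
  8  10110→1 (0)
  9  01100→0 (1)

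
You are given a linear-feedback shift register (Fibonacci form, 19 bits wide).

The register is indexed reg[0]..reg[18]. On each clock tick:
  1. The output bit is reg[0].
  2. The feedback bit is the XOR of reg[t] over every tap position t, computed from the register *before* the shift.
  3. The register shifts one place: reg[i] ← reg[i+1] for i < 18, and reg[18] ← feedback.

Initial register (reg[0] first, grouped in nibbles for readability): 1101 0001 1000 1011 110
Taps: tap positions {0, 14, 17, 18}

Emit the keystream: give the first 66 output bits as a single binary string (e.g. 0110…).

tick  register→output (feedback)
  0  1101000110001011110→1 (1)
  1  1010001100010111101→1 (1)
  2  0100011000101111011→0 (1)
  3  1000110001011110111→1 (0)
  4  0001100010111101110→0 (1)
  5  0011000101111011101→0 (0)
  6  0110001011110111010→0 (0)
  7  1100010111101110100→1 (0)
  8  1000101111011101000→1 (1)
  9  0001011110111010001→0 (0)
 10  0010111101110100010→0 (1)
 11  0101111011101000101→0 (1)
 12  1011110111010001011→1 (1)
 13  0111101110100010111→0 (1)
 14  1111011101000101111→1 (1)
 15  1110111010001011111→1 (0)
 16  1101110100010111110→1 (1)
 17  1011101000101111101→1 (1)
 18  0111010001011111011→0 (1)
 19  1110100010111110111→1 (0)
 20  1101000101111101110→1 (0)
 21  1010001011111011100→1 (0)
 22  0100010111110111000→0 (1)
 23  1000101111101110001→1 (1)
 24  0001011111011100011→0 (0)
 25  0010111110111000110→0 (1)
 26  0101111101110001101→0 (1)
 27  1011111011100011011→1 (0)
 28  0111110111000110110→0 (0)
 29  1111101110001101100→1 (1)
 30  1111011100011011001→1 (1)
 31  1110111000110110011→1 (0)
 32  1101110001101100110→1 (0)
 33  1011100011011001100→1 (1)
 34  0111000110110011001→0 (0)
 35  1110001101100110010→1 (1)
 36  1100011011001100101→1 (0)
 37  1000110110011001010→1 (0)
 38  0001101100110010100→0 (1)
 39  0011011001100101001→0 (1)
 40  0110110011001010011→0 (1)
 41  1101100110010100111→1 (1)
 42  1011001100101001111→1 (1)
 43  0110011001010011111→0 (1)
 44  1100110010100111111→1 (0)
 45  1001100101001111110→1 (1)
 46  0011001010011111101→0 (0)
 47  0110010100111111010→0 (0)
 48  1100101001111110100→1 (0)
 49  1001010011111101000→1 (1)
 50  0010100111111010001→0 (0)
 51  0101001111110100010→0 (1)
 52  1010011111101000101→1 (0)
 53  0100111111010001010→0 (1)
 54  1001111110100010101→1 (1)
 55  0011111101000101011→0 (0)
 56  0111111010001010110→0 (0)
 57  1111110100010101100→1 (1)
 58  1111101000101011001→1 (1)
 59  1111010001010110011→1 (0)
 60  1110100010101100110→1 (0)
 61  1101000101011001100→1 (1)
 62  1010001010110011001→1 (1)
 63  0100010101100110011→0 (1)
 64  1000101011001100111→1 (1)
 65  0001010110011001111→0 (0)

110100011000101111011101000101111101110001101100110010100111111010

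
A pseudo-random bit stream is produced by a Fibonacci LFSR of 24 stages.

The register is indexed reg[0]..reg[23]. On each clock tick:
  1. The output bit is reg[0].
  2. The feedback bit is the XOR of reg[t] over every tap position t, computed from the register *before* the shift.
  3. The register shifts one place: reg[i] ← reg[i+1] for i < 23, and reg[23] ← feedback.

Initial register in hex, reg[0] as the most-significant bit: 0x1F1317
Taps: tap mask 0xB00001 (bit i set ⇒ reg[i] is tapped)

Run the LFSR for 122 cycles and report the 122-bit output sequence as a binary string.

tick  register→output (feedback)
  0  000111110001001100010111→0 (0)
  1  001111100010011000101110→0 (0)
  2  011111000100110001011100→0 (0)
  3  111110001001100010111000→1 (0)
  4  111100010011000101110000→1 (1)
  5  111000100110001011100001→1 (0)
  6  110001001100010111000010→1 (1)
  7  100010011000101110000101→1 (1)
  8  000100110001011100001011→0 (0)
  9  001001100010111000010110→0 (1)
 10  010011000101110000101101→0 (1)
 11  100110001011100001011011→1 (1)
 12  001100010111000010110111→0 (0)
 13  011000101110000101101110→0 (0)
 14  110001011100001011011100→1 (1)
 15  100010111000010110111001→1 (1)
 16  000101110000101101110011→0 (1)
 17  001011100001011011100111→0 (0)
 18  010111000010110111001110→0 (0)
 19  101110000101101110011100→1 (1)
 20  011100001011011100111001→0 (0)
 21  111000010110111001110010→1 (1)
 22  110000101101110011100101→1 (1)
 23  100001011011100111001011→1 (1)
 24  000010110111001110010111→0 (0)
 25  000101101110011100101110→0 (0)
 26  001011011100111001011100→0 (0)
 27  010110111001110010111000→0 (1)
 28  101101110011100101110001→1 (0)
 29  011011100111001011100010→0 (0)
 30  110111001110010111000100→1 (0)
 31  101110011100101110001000→1 (0)
 32  011100111001011100010000→0 (0)
 33  111001110010111000100000→1 (1)
 34  110011100101110001000001→1 (0)
 35  100111001011100010000010→1 (1)
 36  001110010111000100000101→0 (0)
 37  011100101110001000001010→0 (1)
 38  111001011100010000010101→1 (1)
 39  110010111000100000101011→1 (1)
 40  100101110001000001010111→1 (1)
 41  001011100010000010101111→0 (1)
 42  010111000100000101011111→0 (1)
 43  101110001000001010111111→1 (0)
 44  011100010000010101111110→0 (0)
 45  111000100000101011111100→1 (1)
 46  110001000001010111111001→1 (1)
 47  100010000010101111110011→1 (0)
 48  000100000101011111100110→0 (1)
 49  001000001010111111001101→0 (1)
 50  010000010101111110011011→0 (0)
 51  100000101011111100110110→1 (0)
 52  000001010111111001101100→0 (0)
 53  000010101111110011011000→0 (1)
 54  000101011111100110110001→0 (1)
 55  001010111111001101100011→0 (1)
 56  010101111110011011000111→0 (0)
 57  101011111100110110001110→1 (1)
 58  010111111001101100011101→0 (1)
 59  101111110011011000111011→1 (1)
 60  011111100110110001110111→0 (0)
 61  111111001101100011101110→1 (1)
 62  111110011011000111011101→1 (0)
 63  111100110110001110111010→1 (0)
 64  111001101100011101110100→1 (0)
 65  110011011000111011101000→1 (0)
 66  100110110001110111010000→1 (1)
 67  001101100011101110100001→0 (1)
 68  011011000111011101000011→0 (1)
 69  110110001110111010000111→1 (1)
 70  101100011101110100001111→1 (0)
 71  011000111011101000011110→0 (0)
 72  110001110111010000111100→1 (1)
 73  100011101110100001111001→1 (1)
 74  000111011101000011110011→0 (1)
 75  001110111010000111100111→0 (0)
 76  011101110100001111001110→0 (0)
 77  111011101000011110011100→1 (1)
 78  110111010000111100111001→1 (1)
 79  101110100001111001110011→1 (0)
 80  011101000011110011100110→0 (1)
 81  111010000111100111001101→1 (0)
 82  110100001111001110011010→1 (0)
 83  101000011110011100110100→1 (0)
 84  010000111100111001101000→0 (1)
 85  100001111001110011010001→1 (0)
 86  000011110011100110100010→0 (0)
 87  000111100111001101000100→0 (1)
 88  001111001110011010001001→0 (0)
 89  011110011100110100010010→0 (0)
 90  111100111001101000100100→1 (0)
 91  111001110011010001001000→1 (0)
 92  110011100110100010010000→1 (1)
 93  100111001101000100100001→1 (0)
 94  001110011010001001000010→0 (0)
 95  011100110100010010000100→0 (1)
 96  111001101000100100001001→1 (1)
 97  110011010001001000010011→1 (0)
 98  100110100010010000100110→1 (0)
 99  001101000100100001001100→0 (0)
100  011010001001000010011000→0 (1)
101  110100010010000100110001→1 (0)
102  101000100100001001100010→1 (1)
103  010001001000010011000101→0 (0)
104  100010010000100110001010→1 (0)
105  000100100001001100010100→0 (1)
106  001001000010011000101001→0 (0)
107  010010000100110001010010→0 (0)
108  100100001001100010100100→1 (0)
109  001000010011000101001000→0 (1)
110  010000100110001010010001→0 (1)
111  100001001100010100100011→1 (0)
112  000010011000101001000110→0 (1)
113  000100110001010010001101→0 (1)
114  001001100010100100011011→0 (0)
115  010011000101001000110110→0 (1)
116  100110001010010001101101→1 (0)
117  001100010100100011011010→0 (1)
118  011000101001000110110101→0 (0)
119  110001010010001101101010→1 (0)
120  100010100100011011010100→1 (0)
121  000101001000110110101000→0 (1)

00011111000100110001011100001011011100111001011100010000010101111110011011000111011101000011110011100110100010010000100110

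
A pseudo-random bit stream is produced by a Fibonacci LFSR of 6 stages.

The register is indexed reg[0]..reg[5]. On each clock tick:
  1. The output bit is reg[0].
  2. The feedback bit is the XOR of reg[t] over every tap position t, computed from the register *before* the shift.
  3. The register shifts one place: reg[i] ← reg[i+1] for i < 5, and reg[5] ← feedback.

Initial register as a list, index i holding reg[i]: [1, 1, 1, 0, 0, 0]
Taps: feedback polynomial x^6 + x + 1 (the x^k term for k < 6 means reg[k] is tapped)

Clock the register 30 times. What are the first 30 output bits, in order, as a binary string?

111000001000011000101001111010

k : reg_k → out_k, fb_k
0: 111000 → 1, fb=0
1: 110000 → 1, fb=0
2: 100000 → 1, fb=1
3: 000001 → 0, fb=0
4: 000010 → 0, fb=0
5: 000100 → 0, fb=0
6: 001000 → 0, fb=0
7: 010000 → 0, fb=1
8: 100001 → 1, fb=1
9: 000011 → 0, fb=0
10: 000110 → 0, fb=0
11: 001100 → 0, fb=0
12: 011000 → 0, fb=1
13: 110001 → 1, fb=0
14: 100010 → 1, fb=1
15: 000101 → 0, fb=0
16: 001010 → 0, fb=0
17: 010100 → 0, fb=1
18: 101001 → 1, fb=1
19: 010011 → 0, fb=1
20: 100111 → 1, fb=1
21: 001111 → 0, fb=0
22: 011110 → 0, fb=1
23: 111101 → 1, fb=0
24: 111010 → 1, fb=0
25: 110100 → 1, fb=0
26: 101000 → 1, fb=1
27: 010001 → 0, fb=1
28: 100011 → 1, fb=1
29: 000111 → 0, fb=0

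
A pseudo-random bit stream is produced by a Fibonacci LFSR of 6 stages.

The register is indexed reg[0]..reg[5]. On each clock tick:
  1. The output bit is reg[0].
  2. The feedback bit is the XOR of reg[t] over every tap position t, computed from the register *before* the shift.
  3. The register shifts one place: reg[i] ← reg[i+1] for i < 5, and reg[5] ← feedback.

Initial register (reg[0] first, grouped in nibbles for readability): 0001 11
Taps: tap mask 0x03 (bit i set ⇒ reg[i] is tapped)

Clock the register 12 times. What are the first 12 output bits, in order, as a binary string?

tick  register→output (feedback)
  0  000111→0 (0)
  1  001110→0 (0)
  2  011100→0 (1)
  3  111001→1 (0)
  4  110010→1 (0)
  5  100100→1 (1)
  6  001001→0 (0)
  7  010010→0 (1)
  8  100101→1 (1)
  9  001011→0 (0)
 10  010110→0 (1)
 11  101101→1 (1)

000111001001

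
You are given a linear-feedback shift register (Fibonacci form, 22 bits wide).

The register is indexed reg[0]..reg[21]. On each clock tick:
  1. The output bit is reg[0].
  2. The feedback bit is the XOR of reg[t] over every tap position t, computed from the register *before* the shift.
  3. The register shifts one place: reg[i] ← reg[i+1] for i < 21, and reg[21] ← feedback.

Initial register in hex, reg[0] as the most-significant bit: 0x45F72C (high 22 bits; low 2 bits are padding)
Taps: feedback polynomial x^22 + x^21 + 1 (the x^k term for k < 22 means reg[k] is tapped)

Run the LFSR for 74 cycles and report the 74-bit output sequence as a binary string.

k : reg_k → out_k, fb_k
0: 0100010111110111001011 → 0, fb=1
1: 1000101111101110010111 → 1, fb=0
2: 0001011111011100101110 → 0, fb=0
3: 0010111110111001011100 → 0, fb=0
4: 0101111101110010111000 → 0, fb=0
5: 1011111011100101110000 → 1, fb=1
6: 0111110111001011100001 → 0, fb=1
7: 1111101110010111000011 → 1, fb=0
8: 1111011100101110000110 → 1, fb=1
9: 1110111001011100001101 → 1, fb=0
10: 1101110010111000011010 → 1, fb=1
11: 1011100101110000110101 → 1, fb=0
12: 0111001011100001101010 → 0, fb=0
13: 1110010111000011010100 → 1, fb=1
14: 1100101110000110101001 → 1, fb=0
15: 1001011100001101010010 → 1, fb=1
16: 0010111000011010100101 → 0, fb=1
17: 0101110000110101001011 → 0, fb=1
18: 1011100001101010010111 → 1, fb=0
19: 0111000011010100101110 → 0, fb=0
20: 1110000110101001011100 → 1, fb=1
21: 1100001101010010111001 → 1, fb=0
22: 1000011010100101110010 → 1, fb=1
23: 0000110101001011100101 → 0, fb=1
24: 0001101010010111001011 → 0, fb=1
25: 0011010100101110010111 → 0, fb=1
26: 0110101001011100101111 → 0, fb=1
27: 1101010010111001011111 → 1, fb=0
28: 1010100101110010111110 → 1, fb=1
29: 0101001011100101111101 → 0, fb=1
30: 1010010111001011111011 → 1, fb=0
31: 0100101110010111110110 → 0, fb=0
32: 1001011100101111101100 → 1, fb=1
33: 0010111001011111011001 → 0, fb=1
34: 0101110010111110110011 → 0, fb=1
35: 1011100101111101100111 → 1, fb=0
36: 0111001011111011001110 → 0, fb=0
37: 1110010111110110011100 → 1, fb=1
38: 1100101111101100111001 → 1, fb=0
39: 1001011111011001110010 → 1, fb=1
40: 0010111110110011100101 → 0, fb=1
41: 0101111101100111001011 → 0, fb=1
42: 1011111011001110010111 → 1, fb=0
43: 0111110110011100101110 → 0, fb=0
44: 1111101100111001011100 → 1, fb=1
45: 1111011001110010111001 → 1, fb=0
46: 1110110011100101110010 → 1, fb=1
47: 1101100111001011100101 → 1, fb=0
48: 1011001110010111001010 → 1, fb=1
49: 0110011100101110010101 → 0, fb=1
50: 1100111001011100101011 → 1, fb=0
51: 1001110010111001010110 → 1, fb=1
52: 0011100101110010101101 → 0, fb=1
53: 0111001011100101011011 → 0, fb=1
54: 1110010111001010110111 → 1, fb=0
55: 1100101110010101101110 → 1, fb=1
56: 1001011100101011011101 → 1, fb=0
57: 0010111001010110111010 → 0, fb=0
58: 0101110010101101110100 → 0, fb=0
59: 1011100101011011101000 → 1, fb=1
60: 0111001010110111010001 → 0, fb=1
61: 1110010101101110100011 → 1, fb=0
62: 1100101011011101000110 → 1, fb=1
63: 1001010110111010001101 → 1, fb=0
64: 0010101101110100011010 → 0, fb=0
65: 0101011011101000110100 → 0, fb=0
66: 1010110111010001101000 → 1, fb=1
67: 0101101110100011010001 → 0, fb=1
68: 1011011101000110100011 → 1, fb=0
69: 0110111010001101000110 → 0, fb=0
70: 1101110100011010001100 → 1, fb=1
71: 1011101000110100011001 → 1, fb=0
72: 0111010001101000110010 → 0, fb=0
73: 1110100011010001100100 → 1, fb=1

01000101111101110010111000011010100101110010111110110011100101110010101101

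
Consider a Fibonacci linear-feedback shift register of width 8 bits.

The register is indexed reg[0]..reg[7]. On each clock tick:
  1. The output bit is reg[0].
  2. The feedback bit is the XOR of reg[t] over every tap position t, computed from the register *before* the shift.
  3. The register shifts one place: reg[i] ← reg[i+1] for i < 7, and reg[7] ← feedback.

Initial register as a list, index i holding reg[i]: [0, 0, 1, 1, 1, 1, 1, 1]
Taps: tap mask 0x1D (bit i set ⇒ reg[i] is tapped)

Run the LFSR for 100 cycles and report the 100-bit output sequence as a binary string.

0011111111000010111100011010000000100011100010010111000000110010010011011100100000101011011010110010

tick  register→output (feedback)
  0  00111111→0 (1)
  1  01111111→0 (1)
  2  11111111→1 (0)
  3  11111110→1 (0)
  4  11111100→1 (0)
  5  11111000→1 (0)
  6  11110000→1 (1)
  7  11100001→1 (0)
  8  11000010→1 (1)
  9  10000101→1 (1)
 10  00001011→0 (1)
 11  00010111→0 (1)
 12  00101111→0 (0)
 13  01011110→0 (0)
 14  10111100→1 (0)
 15  01111000→0 (1)
 16  11110001→1 (1)
 17  11100011→1 (0)
 18  11000110→1 (1)
 19  10001101→1 (0)
 20  00011010→0 (0)
 21  00110100→0 (0)
 22  01101000→0 (0)
 23  11010000→1 (0)
 24  10100000→1 (0)
 25  01000000→0 (0)
 26  10000000→1 (1)
 27  00000001→0 (0)
 28  00000010→0 (0)
 29  00000100→0 (0)
 30  00001000→0 (1)
 31  00010001→0 (1)
 32  00100011→0 (1)
 33  01000111→0 (0)
 34  10001110→1 (0)
 35  00011100→0 (0)
 36  00111000→0 (1)
 37  01110001→0 (0)
 38  11100010→1 (0)
 39  11000100→1 (1)
 40  10001001→1 (0)
 41  00010010→0 (1)
 42  00100101→0 (1)
 43  01001011→0 (1)
 44  10010111→1 (0)
 45  00101110→0 (0)
 46  01011100→0 (0)
 47  10111000→1 (0)
 48  01110000→0 (0)
 49  11100000→1 (0)
 50  11000000→1 (1)
 51  10000001→1 (1)
 52  00000011→0 (0)
 53  00000110→0 (0)
 54  00001100→0 (1)
 55  00011001→0 (0)
 56  00110010→0 (0)
 57  01100100→0 (1)
 58  11001001→1 (0)
 59  10010010→1 (0)
 60  00100100→0 (1)
 61  01001001→0 (1)
 62  10010011→1 (0)
 63  00100110→0 (1)
 64  01001101→0 (1)
 65  10011011→1 (1)
 66  00110111→0 (0)
 67  01101110→0 (0)
 68  11011100→1 (1)
 69  10111001→1 (0)
 70  01110010→0 (0)
 71  11100100→1 (0)
 72  11001000→1 (0)
 73  10010000→1 (0)
 74  00100000→0 (1)
 75  01000001→0 (0)
 76  10000010→1 (1)
 77  00000101→0 (0)
 78  00001010→0 (1)
 79  00010101→0 (1)
 80  00101011→0 (0)
 81  01010110→0 (1)
 82  10101101→1 (1)
 83  01011011→0 (0)
 84  10110110→1 (1)
 85  01101101→0 (0)
 86  11011010→1 (1)
 87  10110101→1 (1)
 88  01101011→0 (0)
 89  11010110→1 (0)
 90  10101100→1 (1)
 91  01011001→0 (0)
 92  10110010→1 (1)
 93  01100101→0 (1)
 94  11001011→1 (0)
 95  10010110→1 (0)
 96  00101100→0 (0)
 97  01011000→0 (0)
 98  10110000→1 (1)
 99  01100001→0 (1)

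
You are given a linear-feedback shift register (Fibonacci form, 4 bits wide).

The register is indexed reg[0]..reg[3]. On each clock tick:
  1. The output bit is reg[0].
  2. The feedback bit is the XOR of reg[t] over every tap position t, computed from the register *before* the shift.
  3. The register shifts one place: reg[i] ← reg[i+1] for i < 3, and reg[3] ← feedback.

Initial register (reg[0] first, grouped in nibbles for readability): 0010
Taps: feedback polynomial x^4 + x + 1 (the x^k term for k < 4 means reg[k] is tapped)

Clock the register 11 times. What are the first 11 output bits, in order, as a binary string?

step | reg (before) | out | fb
   0 | 0010 | 0 | 0
   1 | 0100 | 0 | 1
   2 | 1001 | 1 | 1
   3 | 0011 | 0 | 0
   4 | 0110 | 0 | 1
   5 | 1101 | 1 | 0
   6 | 1010 | 1 | 1
   7 | 0101 | 0 | 1
   8 | 1011 | 1 | 1
   9 | 0111 | 0 | 1
  10 | 1111 | 1 | 0

00100110101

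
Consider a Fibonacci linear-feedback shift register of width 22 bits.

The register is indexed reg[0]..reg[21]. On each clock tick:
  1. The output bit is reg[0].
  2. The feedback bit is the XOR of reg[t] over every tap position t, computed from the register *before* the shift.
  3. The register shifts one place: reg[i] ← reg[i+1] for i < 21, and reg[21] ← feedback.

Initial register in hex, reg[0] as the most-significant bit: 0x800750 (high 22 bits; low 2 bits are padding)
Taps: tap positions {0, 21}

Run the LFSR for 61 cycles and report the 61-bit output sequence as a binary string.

1000000000000111010100111111111111101001100010101010101011000

k : reg_k → out_k, fb_k
0: 1000000000000111010100 → 1, fb=1
1: 0000000000001110101001 → 0, fb=1
2: 0000000000011101010011 → 0, fb=1
3: 0000000000111010100111 → 0, fb=1
4: 0000000001110101001111 → 0, fb=1
5: 0000000011101010011111 → 0, fb=1
6: 0000000111010100111111 → 0, fb=1
7: 0000001110101001111111 → 0, fb=1
8: 0000011101010011111111 → 0, fb=1
9: 0000111010100111111111 → 0, fb=1
10: 0001110101001111111111 → 0, fb=1
11: 0011101010011111111111 → 0, fb=1
12: 0111010100111111111111 → 0, fb=1
13: 1110101001111111111111 → 1, fb=0
14: 1101010011111111111110 → 1, fb=1
15: 1010100111111111111101 → 1, fb=0
16: 0101001111111111111010 → 0, fb=0
17: 1010011111111111110100 → 1, fb=1
18: 0100111111111111101001 → 0, fb=1
19: 1001111111111111010011 → 1, fb=0
20: 0011111111111110100110 → 0, fb=0
21: 0111111111111101001100 → 0, fb=0
22: 1111111111111010011000 → 1, fb=1
23: 1111111111110100110001 → 1, fb=0
24: 1111111111101001100010 → 1, fb=1
25: 1111111111010011000101 → 1, fb=0
26: 1111111110100110001010 → 1, fb=1
27: 1111111101001100010101 → 1, fb=0
28: 1111111010011000101010 → 1, fb=1
29: 1111110100110001010101 → 1, fb=0
30: 1111101001100010101010 → 1, fb=1
31: 1111010011000101010101 → 1, fb=0
32: 1110100110001010101010 → 1, fb=1
33: 1101001100010101010101 → 1, fb=0
34: 1010011000101010101010 → 1, fb=1
35: 0100110001010101010101 → 0, fb=1
36: 1001100010101010101011 → 1, fb=0
37: 0011000101010101010110 → 0, fb=0
38: 0110001010101010101100 → 0, fb=0
39: 1100010101010101011000 → 1, fb=1
40: 1000101010101010110001 → 1, fb=0
41: 0001010101010101100010 → 0, fb=0
42: 0010101010101011000100 → 0, fb=0
43: 0101010101010110001000 → 0, fb=0
44: 1010101010101100010000 → 1, fb=1
45: 0101010101011000100001 → 0, fb=1
46: 1010101010110001000011 → 1, fb=0
47: 0101010101100010000110 → 0, fb=0
48: 1010101011000100001100 → 1, fb=1
49: 0101010110001000011001 → 0, fb=1
50: 1010101100010000110011 → 1, fb=0
51: 0101011000100001100110 → 0, fb=0
52: 1010110001000011001100 → 1, fb=1
53: 0101100010000110011001 → 0, fb=1
54: 1011000100001100110011 → 1, fb=0
55: 0110001000011001100110 → 0, fb=0
56: 1100010000110011001100 → 1, fb=1
57: 1000100001100110011001 → 1, fb=0
58: 0001000011001100110010 → 0, fb=0
59: 0010000110011001100100 → 0, fb=0
60: 0100001100110011001000 → 0, fb=0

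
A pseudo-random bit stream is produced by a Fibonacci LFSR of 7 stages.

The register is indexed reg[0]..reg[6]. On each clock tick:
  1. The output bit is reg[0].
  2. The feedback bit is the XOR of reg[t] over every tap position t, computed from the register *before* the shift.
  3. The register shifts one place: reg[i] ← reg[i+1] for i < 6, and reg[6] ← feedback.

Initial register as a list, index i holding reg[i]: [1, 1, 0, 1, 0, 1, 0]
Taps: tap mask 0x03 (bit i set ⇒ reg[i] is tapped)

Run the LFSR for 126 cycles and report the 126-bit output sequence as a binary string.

k : reg_k → out_k, fb_k
0: 1101010 → 1, fb=0
1: 1010100 → 1, fb=1
2: 0101001 → 0, fb=1
3: 1010011 → 1, fb=1
4: 0100111 → 0, fb=1
5: 1001111 → 1, fb=1
6: 0011111 → 0, fb=0
7: 0111110 → 0, fb=1
8: 1111101 → 1, fb=0
9: 1111010 → 1, fb=0
10: 1110100 → 1, fb=0
11: 1101000 → 1, fb=0
12: 1010000 → 1, fb=1
13: 0100001 → 0, fb=1
14: 1000011 → 1, fb=1
15: 0000111 → 0, fb=0
16: 0001110 → 0, fb=0
17: 0011100 → 0, fb=0
18: 0111000 → 0, fb=1
19: 1110001 → 1, fb=0
20: 1100010 → 1, fb=0
21: 1000100 → 1, fb=1
22: 0001001 → 0, fb=0
23: 0010010 → 0, fb=0
24: 0100100 → 0, fb=1
25: 1001001 → 1, fb=1
26: 0010011 → 0, fb=0
27: 0100110 → 0, fb=1
28: 1001101 → 1, fb=1
29: 0011011 → 0, fb=0
30: 0110110 → 0, fb=1
31: 1101101 → 1, fb=0
32: 1011010 → 1, fb=1
33: 0110101 → 0, fb=1
34: 1101011 → 1, fb=0
35: 1010110 → 1, fb=1
36: 0101101 → 0, fb=1
37: 1011011 → 1, fb=1
38: 0110111 → 0, fb=1
39: 1101111 → 1, fb=0
40: 1011110 → 1, fb=1
41: 0111101 → 0, fb=1
42: 1111011 → 1, fb=0
43: 1110110 → 1, fb=0
44: 1101100 → 1, fb=0
45: 1011000 → 1, fb=1
46: 0110001 → 0, fb=1
47: 1100011 → 1, fb=0
48: 1000110 → 1, fb=1
49: 0001101 → 0, fb=0
50: 0011010 → 0, fb=0
51: 0110100 → 0, fb=1
52: 1101001 → 1, fb=0
53: 1010010 → 1, fb=1
54: 0100101 → 0, fb=1
55: 1001011 → 1, fb=1
56: 0010111 → 0, fb=0
57: 0101110 → 0, fb=1
58: 1011101 → 1, fb=1
59: 0111011 → 0, fb=1
60: 1110111 → 1, fb=0
61: 1101110 → 1, fb=0
62: 1011100 → 1, fb=1
63: 0111001 → 0, fb=1
64: 1110011 → 1, fb=0
65: 1100110 → 1, fb=0
66: 1001100 → 1, fb=1
67: 0011001 → 0, fb=0
68: 0110010 → 0, fb=1
69: 1100101 → 1, fb=0
70: 1001010 → 1, fb=1
71: 0010101 → 0, fb=0
72: 0101010 → 0, fb=1
73: 1010101 → 1, fb=1
74: 0101011 → 0, fb=1
75: 1010111 → 1, fb=1
76: 0101111 → 0, fb=1
77: 1011111 → 1, fb=1
78: 0111111 → 0, fb=1
79: 1111111 → 1, fb=0
80: 1111110 → 1, fb=0
81: 1111100 → 1, fb=0
82: 1111000 → 1, fb=0
83: 1110000 → 1, fb=0
84: 1100000 → 1, fb=0
85: 1000000 → 1, fb=1
86: 0000001 → 0, fb=0
87: 0000010 → 0, fb=0
88: 0000100 → 0, fb=0
89: 0001000 → 0, fb=0
90: 0010000 → 0, fb=0
91: 0100000 → 0, fb=1
92: 1000001 → 1, fb=1
93: 0000011 → 0, fb=0
94: 0000110 → 0, fb=0
95: 0001100 → 0, fb=0
96: 0011000 → 0, fb=0
97: 0110000 → 0, fb=1
98: 1100001 → 1, fb=0
99: 1000010 → 1, fb=1
100: 0000101 → 0, fb=0
101: 0001010 → 0, fb=0
102: 0010100 → 0, fb=0
103: 0101000 → 0, fb=1
104: 1010001 → 1, fb=1
105: 0100011 → 0, fb=1
106: 1000111 → 1, fb=1
107: 0001111 → 0, fb=0
108: 0011110 → 0, fb=0
109: 0111100 → 0, fb=1
110: 1111001 → 1, fb=0
111: 1110010 → 1, fb=0
112: 1100100 → 1, fb=0
113: 1001000 → 1, fb=1
114: 0010001 → 0, fb=0
115: 0100010 → 0, fb=1
116: 1000101 → 1, fb=1
117: 0001011 → 0, fb=0
118: 0010110 → 0, fb=0
119: 0101100 → 0, fb=1
120: 1011001 → 1, fb=1
121: 0110011 → 0, fb=1
122: 1100111 → 1, fb=0
123: 1001110 → 1, fb=1
124: 0011101 → 0, fb=0
125: 0111010 → 0, fb=1

110101001111101000011100010010011011010110111101100011010010111011100110010101011111110000001000001100001010001111001000101100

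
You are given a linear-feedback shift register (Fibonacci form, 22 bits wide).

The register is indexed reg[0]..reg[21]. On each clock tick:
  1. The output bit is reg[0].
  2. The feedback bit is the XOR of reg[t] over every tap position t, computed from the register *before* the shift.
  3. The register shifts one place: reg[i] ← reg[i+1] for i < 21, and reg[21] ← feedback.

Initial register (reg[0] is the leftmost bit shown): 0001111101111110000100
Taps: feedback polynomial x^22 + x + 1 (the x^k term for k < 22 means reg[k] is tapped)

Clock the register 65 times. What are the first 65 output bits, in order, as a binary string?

tick  register→output (feedback)
  0  0001111101111110000100→0 (0)
  1  0011111011111100001000→0 (0)
  2  0111110111111000010000→0 (1)
  3  1111101111110000100001→1 (0)
  4  1111011111100001000010→1 (0)
  5  1110111111000010000100→1 (0)
  6  1101111110000100001000→1 (0)
  7  1011111100001000010000→1 (1)
  8  0111111000010000100001→0 (1)
  9  1111110000100001000011→1 (0)
 10  1111100001000010000110→1 (0)
 11  1111000010000100001100→1 (0)
 12  1110000100001000011000→1 (0)
 13  1100001000010000110000→1 (0)
 14  1000010000100001100000→1 (1)
 15  0000100001000011000001→0 (0)
 16  0001000010000110000010→0 (0)
 17  0010000100001100000100→0 (0)
 18  0100001000011000001000→0 (1)
 19  1000010000110000010001→1 (1)
 20  0000100001100000100011→0 (0)
 21  0001000011000001000110→0 (0)
 22  0010000110000010001100→0 (0)
 23  0100001100000100011000→0 (1)
 24  1000011000001000110001→1 (1)
 25  0000110000010001100011→0 (0)
 26  0001100000100011000110→0 (0)
 27  0011000001000110001100→0 (0)
 28  0110000010001100011000→0 (1)
 29  1100000100011000110001→1 (0)
 30  1000001000110001100010→1 (1)
 31  0000010001100011000101→0 (0)
 32  0000100011000110001010→0 (0)
 33  0001000110001100010100→0 (0)
 34  0010001100011000101000→0 (0)
 35  0100011000110001010000→0 (1)
 36  1000110001100010100001→1 (1)
 37  0001100011000101000011→0 (0)
 38  0011000110001010000110→0 (0)
 39  0110001100010100001100→0 (1)
 40  1100011000101000011001→1 (0)
 41  1000110001010000110010→1 (1)
 42  0001100010100001100101→0 (0)
 43  0011000101000011001010→0 (0)
 44  0110001010000110010100→0 (1)
 45  1100010100001100101001→1 (0)
 46  1000101000011001010010→1 (1)
 47  0001010000110010100101→0 (0)
 48  0010100001100101001010→0 (0)
 49  0101000011001010010100→0 (1)
 50  1010000110010100101001→1 (1)
 51  0100001100101001010011→0 (1)
 52  1000011001010010100111→1 (1)
 53  0000110010100101001111→0 (0)
 54  0001100101001010011110→0 (0)
 55  0011001010010100111100→0 (0)
 56  0110010100101001111000→0 (1)
 57  1100101001010011110001→1 (0)
 58  1001010010100111100010→1 (1)
 59  0010100101001111000101→0 (0)
 60  0101001010011110001010→0 (1)
 61  1010010100111100010101→1 (1)
 62  0100101001111000101011→0 (1)
 63  1001010011110001010111→1 (1)
 64  0010100111100010101111→0 (0)

00011111011111100001000010000110000010001100011000101000011001010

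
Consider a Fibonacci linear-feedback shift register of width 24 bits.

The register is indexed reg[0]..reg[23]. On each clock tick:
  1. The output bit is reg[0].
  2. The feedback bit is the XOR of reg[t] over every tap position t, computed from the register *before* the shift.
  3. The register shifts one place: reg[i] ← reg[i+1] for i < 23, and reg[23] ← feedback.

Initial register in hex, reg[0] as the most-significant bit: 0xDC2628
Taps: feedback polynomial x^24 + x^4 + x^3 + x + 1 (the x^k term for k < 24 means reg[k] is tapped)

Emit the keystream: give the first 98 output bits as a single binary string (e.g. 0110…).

11011100001001100010100001000111001110011011111010000011000111001101111110101100000011100110011101

k : reg_k → out_k, fb_k
0: 110111000010011000101000 → 1, fb=0
1: 101110000100110001010000 → 1, fb=1
2: 011100001001100010100001 → 0, fb=0
3: 111000010011000101000010 → 1, fb=0
4: 110000100110001010000100 → 1, fb=0
5: 100001001100010100001000 → 1, fb=1
6: 000010011000101000010001 → 0, fb=1
7: 000100110001010000100011 → 0, fb=1
8: 001001100010100001000111 → 0, fb=0
9: 010011000101000010001110 → 0, fb=0
10: 100110001010000100011100 → 1, fb=1
11: 001100010100001000111001 → 0, fb=1
12: 011000101000010001110011 → 0, fb=1
13: 110001010000100011100111 → 1, fb=0
14: 100010100001000111001110 → 1, fb=0
15: 000101000010001110011100 → 0, fb=1
16: 001010000100011100111001 → 0, fb=1
17: 010100001000111001110011 → 0, fb=0
18: 101000010001110011100110 → 1, fb=1
19: 010000100011100111001101 → 0, fb=1
20: 100001000111001110011011 → 1, fb=1
21: 000010001110011100110111 → 0, fb=1
22: 000100011100111001101111 → 0, fb=1
23: 001000111001110011011111 → 0, fb=0
24: 010001110011100110111110 → 0, fb=1
25: 100011100111001101111101 → 1, fb=0
26: 000111001110011011111010 → 0, fb=0
27: 001110011100110111110100 → 0, fb=0
28: 011100111001101111101000 → 0, fb=0
29: 111001110011011111010000 → 1, fb=0
30: 110011100110111110100000 → 1, fb=1
31: 100111001101111101000001 → 1, fb=1
32: 001110011011111010000011 → 0, fb=0
33: 011100110111110100000110 → 0, fb=0
34: 111001101111101000001100 → 1, fb=0
35: 110011011111010000011000 → 1, fb=1
36: 100110111110100000110001 → 1, fb=1
37: 001101111101000001100011 → 0, fb=1
38: 011011111010000011000111 → 0, fb=0
39: 110111110100000110001110 → 1, fb=0
40: 101111101000001100011100 → 1, fb=1
41: 011111010000011000111001 → 0, fb=1
42: 111110100000110001110011 → 1, fb=0
43: 111101000001100011100110 → 1, fb=1
44: 111010000011000111001101 → 1, fb=1
45: 110100000110001110011011 → 1, fb=1
46: 101000001100011100110111 → 1, fb=1
47: 010000011000111001101111 → 0, fb=1
48: 100000110001110011011111 → 1, fb=1
49: 000001100011100110111111 → 0, fb=0
50: 000011000111001101111110 → 0, fb=1
51: 000110001110011011111101 → 0, fb=0
52: 001100011100110111111010 → 0, fb=1
53: 011000111001101111110101 → 0, fb=1
54: 110001110011011111101011 → 1, fb=0
55: 100011100110111111010110 → 1, fb=0
56: 000111001101111110101100 → 0, fb=0
57: 001110011011111101011000 → 0, fb=0
58: 011100110111111010110000 → 0, fb=0
59: 111001101111110101100000 → 1, fb=0
60: 110011011111101011000000 → 1, fb=1
61: 100110111111010110000001 → 1, fb=1
62: 001101111110101100000011 → 0, fb=1
63: 011011111101011000000111 → 0, fb=0
64: 110111111010110000001110 → 1, fb=0
65: 101111110101100000011100 → 1, fb=1
66: 011111101011000000111001 → 0, fb=1
67: 111111010110000001110011 → 1, fb=0
68: 111110101100000011100110 → 1, fb=0
69: 111101011000000111001100 → 1, fb=1
70: 111010110000001110011001 → 1, fb=1
71: 110101100000011100110011 → 1, fb=1
72: 101011000000111001100111 → 1, fb=0
73: 010110000001110011001110 → 0, fb=1
74: 101100000011100110011101 → 1, fb=0
75: 011000000111001100111010 → 0, fb=1
76: 110000001110011001110101 → 1, fb=0
77: 100000011100110011101010 → 1, fb=1
78: 000000111001100111010101 → 0, fb=0
79: 000001110011001110101010 → 0, fb=0
80: 000011100110011101010100 → 0, fb=1
81: 000111001100111010101001 → 0, fb=0
82: 001110011001110101010010 → 0, fb=0
83: 011100110011101010100100 → 0, fb=0
84: 111001100111010101001000 → 1, fb=0
85: 110011001110101010010000 → 1, fb=1
86: 100110011101010100100001 → 1, fb=1
87: 001100111010101001000011 → 0, fb=1
88: 011001110101010010000111 → 0, fb=1
89: 110011101010100100001111 → 1, fb=1
90: 100111010101001000011111 → 1, fb=1
91: 001110101010010000111111 → 0, fb=0
92: 011101010100100001111110 → 0, fb=0
93: 111010101001000011111100 → 1, fb=1
94: 110101010010000111111001 → 1, fb=1
95: 101010100100001111110011 → 1, fb=0
96: 010101001000011111100110 → 0, fb=0
97: 101010010000111111001100 → 1, fb=0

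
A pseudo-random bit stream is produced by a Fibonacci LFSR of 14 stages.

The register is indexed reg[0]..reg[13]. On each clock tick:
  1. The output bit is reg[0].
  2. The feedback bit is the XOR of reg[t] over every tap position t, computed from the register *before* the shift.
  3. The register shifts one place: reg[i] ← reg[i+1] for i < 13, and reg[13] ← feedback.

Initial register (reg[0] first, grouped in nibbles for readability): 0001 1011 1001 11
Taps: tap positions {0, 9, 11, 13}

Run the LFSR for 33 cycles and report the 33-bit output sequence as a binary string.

000110111001110111010011000010111

step | reg (before) | out | fb
   0 | 00011011100111 | 0 | 0
   1 | 00110111001110 | 0 | 1
   2 | 01101110011101 | 0 | 1
   3 | 11011100111011 | 1 | 1
   4 | 10111001110111 | 1 | 0
   5 | 01110011101110 | 0 | 1
   6 | 11100111011101 | 1 | 0
   7 | 11001110111010 | 1 | 0
   8 | 10011101110100 | 1 | 1
   9 | 00111011101001 | 0 | 1
  10 | 01110111010011 | 0 | 0
  11 | 11101110100110 | 1 | 0
  12 | 11011101001100 | 1 | 0
  13 | 10111010011000 | 1 | 0
  14 | 01110100110000 | 0 | 1
  15 | 11101001100001 | 1 | 0
  16 | 11010011000010 | 1 | 1
  17 | 10100110000101 | 1 | 1
  18 | 01001100001011 | 0 | 1
  19 | 10011000010111 | 1 | 0
  20 | 00110000101110 | 0 | 1
  21 | 01100001011101 | 0 | 1
  22 | 11000010111011 | 1 | 1
  23 | 10000101110111 | 1 | 0
  24 | 00001011101110 | 0 | 1
  25 | 00010111011101 | 0 | 1
  26 | 00101110111011 | 0 | 0
  27 | 01011101110110 | 0 | 0
  28 | 10111011101100 | 1 | 0
  29 | 01110111011000 | 0 | 1
  30 | 11101110110001 | 1 | 1
  31 | 11011101100011 | 1 | 0
  32 | 10111011000110 | 1 | 0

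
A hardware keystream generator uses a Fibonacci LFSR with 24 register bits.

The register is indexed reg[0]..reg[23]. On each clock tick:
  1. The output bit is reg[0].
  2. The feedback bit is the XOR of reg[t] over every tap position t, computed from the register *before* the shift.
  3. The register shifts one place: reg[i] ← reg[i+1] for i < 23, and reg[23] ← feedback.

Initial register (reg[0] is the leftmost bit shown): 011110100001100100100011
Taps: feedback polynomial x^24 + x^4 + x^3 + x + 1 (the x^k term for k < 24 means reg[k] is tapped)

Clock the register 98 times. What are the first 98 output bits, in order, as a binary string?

01111010000110010010001111111111011100000100010000001101000101101010110010101110111001000101101001

step | reg (before) | out | fb
   0 | 011110100001100100100011 | 0 | 1
   1 | 111101000011001001000111 | 1 | 1
   2 | 111010000110010010001111 | 1 | 1
   3 | 110100001100100100011111 | 1 | 1
   4 | 101000011001001000111111 | 1 | 1
   5 | 010000110010010001111111 | 0 | 1
   6 | 100001100100100011111111 | 1 | 1
   7 | 000011001001000111111111 | 0 | 1
   8 | 000110010010001111111111 | 0 | 0
   9 | 001100100100011111111110 | 0 | 1
  10 | 011001001000111111111101 | 0 | 1
  11 | 110010010001111111111011 | 1 | 1
  12 | 100100100011111111110111 | 1 | 0
  13 | 001001000111111111101110 | 0 | 0
  14 | 010010001111111111011100 | 0 | 0
  15 | 100100011111111110111000 | 1 | 0
  16 | 001000111111111101110000 | 0 | 0
  17 | 010001111111111011100000 | 0 | 1
  18 | 100011111111110111000001 | 1 | 0
  19 | 000111111111101110000010 | 0 | 0
  20 | 001111111111011100000100 | 0 | 0
  21 | 011111111110111000001000 | 0 | 1
  22 | 111111111101110000010001 | 1 | 0
  23 | 111111111011100000100010 | 1 | 0
  24 | 111111110111000001000100 | 1 | 0
  25 | 111111101110000010001000 | 1 | 0
  26 | 111111011100000100010000 | 1 | 0
  27 | 111110111000001000100000 | 1 | 0
  28 | 111101110000010001000000 | 1 | 1
  29 | 111011100000100010000001 | 1 | 1
  30 | 110111000001000100000011 | 1 | 0
  31 | 101110000010001000000110 | 1 | 1
  32 | 011100000100010000001101 | 0 | 0
  33 | 111000001000100000011010 | 1 | 0
  34 | 110000010001000000110100 | 1 | 0
  35 | 100000100010000001101000 | 1 | 1
  36 | 000001000100000011010001 | 0 | 0
  37 | 000010001000000110100010 | 0 | 1
  38 | 000100010000001101000101 | 0 | 1
  39 | 001000100000011010001011 | 0 | 0
  40 | 010001000000110100010110 | 0 | 1
  41 | 100010000001101000101101 | 1 | 0
  42 | 000100000011010001011010 | 0 | 1
  43 | 001000000110100010110101 | 0 | 0
  44 | 010000001101000101101010 | 0 | 1
  45 | 100000011010001011010101 | 1 | 1
  46 | 000000110100010110101011 | 0 | 0
  47 | 000001101000101101010110 | 0 | 0
  48 | 000011010001011010101100 | 0 | 1
  49 | 000110100010110101011001 | 0 | 0
  50 | 001101000101101010110010 | 0 | 1
  51 | 011010001011010101100101 | 0 | 0
  52 | 110100010110101011001010 | 1 | 1
  53 | 101000101101010110010101 | 1 | 1
  54 | 010001011010101100101011 | 0 | 1
  55 | 100010110101011001010111 | 1 | 0
  56 | 000101101010110010101110 | 0 | 1
  57 | 001011010101100101011101 | 0 | 1
  58 | 010110101011001010111011 | 0 | 1
  59 | 101101010110010101110111 | 1 | 0
  60 | 011010101100101011101110 | 0 | 0
  61 | 110101011001010111011100 | 1 | 1
  62 | 101010110010101110111001 | 1 | 0
  63 | 010101100101011101110010 | 0 | 0
  64 | 101011001010111011100100 | 1 | 0
  65 | 010110010101110111001000 | 0 | 1
  66 | 101100101011101110010001 | 1 | 0
  67 | 011001010111011100100010 | 0 | 1
  68 | 110010101110111001000101 | 1 | 1
  69 | 100101011101110010001011 | 1 | 0
  70 | 001010111011100100010110 | 0 | 1
  71 | 010101110111001000101101 | 0 | 0
  72 | 101011101110010001011010 | 1 | 0
  73 | 010111011100100010110100 | 0 | 1
  74 | 101110111001000101101001 | 1 | 1
  75 | 011101110010001011010011 | 0 | 0
  76 | 111011100100010110100110 | 1 | 1
  77 | 110111001000101101001101 | 1 | 0
  78 | 101110010001011010011010 | 1 | 1
  79 | 011100100010110100110101 | 0 | 0
  80 | 111001000101101001101010 | 1 | 0
  81 | 110010001011010011010100 | 1 | 1
  82 | 100100010110100110101001 | 1 | 0
  83 | 001000101101001101010010 | 0 | 0
  84 | 010001011010011010100100 | 0 | 1
  85 | 100010110100110101001001 | 1 | 0
  86 | 000101101001101010010010 | 0 | 1
  87 | 001011010011010100100101 | 0 | 1
  88 | 010110100110101001001011 | 0 | 1
  89 | 101101001101010010010111 | 1 | 0
  90 | 011010011010100100101110 | 0 | 0
  91 | 110100110101001001011100 | 1 | 1
  92 | 101001101010010010111001 | 1 | 1
  93 | 010011010100100101110011 | 0 | 0
  94 | 100110101001001011100110 | 1 | 1
  95 | 001101010010010111001101 | 0 | 1
  96 | 011010100100101110011011 | 0 | 0
  97 | 110101001001011100110110 | 1 | 1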